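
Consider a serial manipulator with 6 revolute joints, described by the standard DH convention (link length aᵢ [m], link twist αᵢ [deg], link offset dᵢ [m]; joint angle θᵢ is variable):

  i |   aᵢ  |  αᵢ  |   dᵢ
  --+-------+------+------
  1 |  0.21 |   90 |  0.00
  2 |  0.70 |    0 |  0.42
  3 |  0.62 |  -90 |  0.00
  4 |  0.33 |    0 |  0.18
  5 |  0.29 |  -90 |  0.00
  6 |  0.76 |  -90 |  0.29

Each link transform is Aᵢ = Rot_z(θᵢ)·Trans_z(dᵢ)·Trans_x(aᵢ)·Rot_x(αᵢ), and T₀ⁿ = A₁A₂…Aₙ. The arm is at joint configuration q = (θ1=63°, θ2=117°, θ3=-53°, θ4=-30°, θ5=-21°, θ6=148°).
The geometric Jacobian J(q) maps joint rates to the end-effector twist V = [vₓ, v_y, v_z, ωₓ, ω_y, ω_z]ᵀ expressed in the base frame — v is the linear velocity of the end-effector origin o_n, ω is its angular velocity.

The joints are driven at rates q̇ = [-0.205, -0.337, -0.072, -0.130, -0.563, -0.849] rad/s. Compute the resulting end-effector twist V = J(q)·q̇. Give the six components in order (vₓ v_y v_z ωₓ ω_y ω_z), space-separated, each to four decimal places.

o_n = [0.3358, 0.3794, 1.3422]
J₁: ẑ×o_n = [-0.3794, 0.3358, 0.0000], ω = ẑ
J2: z=[0.8910, -0.4540, 0.0000] o=[0.0953, 0.1871, 0.0000] → [-0.6094, -1.1959, 0.2805, 0.8910, -0.4540, 0.0000]
J3: z=[0.8910, -0.4540, 0.0000] o=[0.3253, -0.2867, 0.6237] → [-0.3262, -0.6402, 0.5983, 0.8910, -0.4540, 0.0000]
J4: z=[-0.4080, -0.8008, 0.4384] o=[0.4487, -0.0446, 1.1810] → [-0.3150, 0.0163, -0.2634, -0.4080, -0.8008, 0.4384]
J5: z=[-0.4080, -0.8008, 0.4384] o=[0.5791, -0.1520, 1.5167] → [-0.0932, -0.1779, -0.4117, -0.4080, -0.8008, 0.4384]
J6: z=[-0.4061, 0.5893, 0.6985] o=[0.8162, -0.1830, 1.6808] → [-0.5923, -0.4731, 0.0547, -0.4061, 0.5893, 0.6985]
V = J·q̇ = [0.9029, 0.8799, 0.0819, 0.2631, 0.2404, -1.1018]

0.9029 0.8799 0.0819 0.2631 0.2404 -1.1018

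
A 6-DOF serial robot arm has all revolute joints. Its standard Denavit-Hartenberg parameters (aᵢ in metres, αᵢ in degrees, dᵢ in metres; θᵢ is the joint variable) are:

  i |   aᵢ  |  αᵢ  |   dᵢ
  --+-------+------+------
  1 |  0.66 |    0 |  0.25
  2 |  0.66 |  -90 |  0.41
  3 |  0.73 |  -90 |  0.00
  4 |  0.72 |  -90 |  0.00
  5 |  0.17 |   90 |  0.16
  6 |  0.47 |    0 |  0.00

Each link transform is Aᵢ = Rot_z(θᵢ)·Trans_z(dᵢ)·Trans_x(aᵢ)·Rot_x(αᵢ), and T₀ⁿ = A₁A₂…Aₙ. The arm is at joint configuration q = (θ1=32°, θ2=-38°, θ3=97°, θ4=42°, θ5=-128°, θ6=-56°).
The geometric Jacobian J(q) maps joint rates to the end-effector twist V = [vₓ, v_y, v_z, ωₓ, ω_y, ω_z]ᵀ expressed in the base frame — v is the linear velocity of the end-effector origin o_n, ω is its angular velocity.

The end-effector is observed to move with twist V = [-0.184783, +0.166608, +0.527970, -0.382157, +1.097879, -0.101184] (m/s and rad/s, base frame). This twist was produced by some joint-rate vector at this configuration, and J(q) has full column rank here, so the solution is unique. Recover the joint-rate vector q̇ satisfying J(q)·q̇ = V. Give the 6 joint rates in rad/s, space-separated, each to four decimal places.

0.5000 -0.2880 0.1710 0.6980 -0.9030 0.3980

o_n = [0.7176, 0.1996, -0.5100]
J₁: ẑ×o_n = [-0.1996, 0.7176, 0.0000], ω = ẑ
J2: z=[0.0000, 0.0000, 1.0000] o=[0.5597, 0.3497, 0.2500] → [0.1501, 0.1579, -0.0000, 0.0000, 0.0000, 1.0000]
J3: z=[0.1045, 0.9945, 0.0000] o=[1.2161, 0.2808, 0.6600] → [-1.1636, 0.1223, 0.4873, 0.1045, 0.9945, 0.0000]
J4: z=[-0.9871, 0.1037, 0.1219] o=[1.1276, 0.2901, -0.0646] → [-0.0352, -0.4897, 0.1318, -0.9871, 0.1037, 0.1219]
J5: z=[0.0034, -0.7476, 0.6641] o=[1.0124, -0.1823, -0.5956] → [-0.3176, -0.1961, -0.2191, 0.0034, -0.7476, 0.6641]
J6: z=[0.7338, 0.4531, 0.5062] o=[0.8975, -0.2193, -0.3958] → [-0.2638, -0.0073, 0.3889, 0.7338, 0.4531, 0.5062]
q̇ = J⁺·V = [0.5000, -0.2880, 0.1710, 0.6980, -0.9030, 0.3980]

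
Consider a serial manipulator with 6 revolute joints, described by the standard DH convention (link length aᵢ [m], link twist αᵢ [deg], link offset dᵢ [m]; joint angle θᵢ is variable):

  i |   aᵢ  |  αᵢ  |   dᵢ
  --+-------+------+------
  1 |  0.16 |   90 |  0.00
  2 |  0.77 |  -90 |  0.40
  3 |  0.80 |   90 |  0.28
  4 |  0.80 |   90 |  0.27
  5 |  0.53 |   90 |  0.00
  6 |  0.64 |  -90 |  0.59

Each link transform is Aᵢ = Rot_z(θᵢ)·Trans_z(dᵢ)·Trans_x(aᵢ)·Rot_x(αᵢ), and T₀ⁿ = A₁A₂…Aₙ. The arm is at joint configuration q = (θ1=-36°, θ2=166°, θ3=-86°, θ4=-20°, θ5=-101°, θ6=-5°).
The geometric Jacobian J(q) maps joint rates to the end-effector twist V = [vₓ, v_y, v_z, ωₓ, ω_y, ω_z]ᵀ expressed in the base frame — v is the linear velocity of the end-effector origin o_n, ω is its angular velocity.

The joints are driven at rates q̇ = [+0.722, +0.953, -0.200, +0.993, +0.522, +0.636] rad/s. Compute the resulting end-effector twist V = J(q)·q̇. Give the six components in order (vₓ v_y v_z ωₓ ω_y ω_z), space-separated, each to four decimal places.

-0.3933 -1.5636 -0.9382 0.8507 -0.9486 0.9030

o_n = [-1.8658, -0.0807, 0.0612]
J₁: ẑ×o_n = [0.0807, -1.8658, 0.0000], ω = ẑ
J2: z=[-0.5878, -0.8090, 0.0000] o=[0.1294, -0.0940, 0.0000] → [-0.0495, 0.0359, -1.6221, -0.5878, -0.8090, 0.0000]
J3: z=[-0.1957, 0.1422, -0.9703] o=[-0.7101, 0.0215, 0.1863] → [-0.1169, 1.0969, 0.1843, -0.1957, 0.1422, -0.9703]
J4: z=[0.7421, -0.6254, -0.2413] o=[-1.2778, -0.5525, -0.0719] → [0.0307, 0.0432, -0.0176, 0.7421, -0.6254, -0.2413]
J5: z=[0.4032, 0.1288, 0.9060] o=[-1.5058, -1.3370, 0.1411] → [-1.1486, -0.2939, 0.5529, 0.4032, 0.1288, 0.9060]
J6: z=[0.6673, 0.6362, -0.3874] o=[-1.8378, -0.9339, 0.2315] → [0.2221, 0.1245, 0.5872, 0.6673, 0.6362, -0.3874]
V = J·q̇ = [-0.3933, -1.5636, -0.9382, 0.8507, -0.9486, 0.9030]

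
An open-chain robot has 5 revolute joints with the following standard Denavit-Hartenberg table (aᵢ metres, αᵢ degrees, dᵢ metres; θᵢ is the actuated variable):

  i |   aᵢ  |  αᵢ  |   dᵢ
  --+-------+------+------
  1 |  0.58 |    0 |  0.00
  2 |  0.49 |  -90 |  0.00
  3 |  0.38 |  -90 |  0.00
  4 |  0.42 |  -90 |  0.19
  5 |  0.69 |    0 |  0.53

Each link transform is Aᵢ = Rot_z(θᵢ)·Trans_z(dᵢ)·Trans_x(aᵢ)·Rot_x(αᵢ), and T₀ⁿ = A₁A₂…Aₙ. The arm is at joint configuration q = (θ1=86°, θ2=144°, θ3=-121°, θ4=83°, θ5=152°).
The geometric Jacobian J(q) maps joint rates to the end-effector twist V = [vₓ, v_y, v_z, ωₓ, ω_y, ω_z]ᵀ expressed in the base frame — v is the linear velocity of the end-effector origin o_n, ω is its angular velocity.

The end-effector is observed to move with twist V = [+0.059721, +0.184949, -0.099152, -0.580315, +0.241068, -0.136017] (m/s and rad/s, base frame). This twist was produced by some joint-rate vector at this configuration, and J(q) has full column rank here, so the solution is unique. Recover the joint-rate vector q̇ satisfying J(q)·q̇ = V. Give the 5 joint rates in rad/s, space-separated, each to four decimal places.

o_n = [-0.1623, 0.1452, -0.2139]
J₁: ẑ×o_n = [-0.1452, -0.1623, 0.0000], ω = ẑ
J2: z=[0.0000, 0.0000, 1.0000] o=[0.0405, 0.5786, 0.0000] → [0.4333, -0.2028, 0.0000, 0.0000, 0.0000, 1.0000]
J3: z=[0.7660, -0.6428, 0.0000] o=[-0.2745, 0.2032, 0.0000] → [0.1375, 0.1639, 0.0277, 0.7660, -0.6428, 0.0000]
J4: z=[-0.5510, -0.6566, 0.5150] o=[-0.1487, 0.3532, 0.3257] → [0.4614, -0.3043, 0.1056, -0.5510, -0.6566, 0.5150]
J5: z=[-0.4219, -0.3133, -0.8508] o=[-0.5558, 0.5165, 0.4675] → [-0.1024, -0.6223, 0.2799, -0.4219, -0.3133, -0.8508]
q̇ = J⁺·V = [-0.3740, -0.4310, -0.6580, 0.5060, -0.4800]

-0.3740 -0.4310 -0.6580 0.5060 -0.4800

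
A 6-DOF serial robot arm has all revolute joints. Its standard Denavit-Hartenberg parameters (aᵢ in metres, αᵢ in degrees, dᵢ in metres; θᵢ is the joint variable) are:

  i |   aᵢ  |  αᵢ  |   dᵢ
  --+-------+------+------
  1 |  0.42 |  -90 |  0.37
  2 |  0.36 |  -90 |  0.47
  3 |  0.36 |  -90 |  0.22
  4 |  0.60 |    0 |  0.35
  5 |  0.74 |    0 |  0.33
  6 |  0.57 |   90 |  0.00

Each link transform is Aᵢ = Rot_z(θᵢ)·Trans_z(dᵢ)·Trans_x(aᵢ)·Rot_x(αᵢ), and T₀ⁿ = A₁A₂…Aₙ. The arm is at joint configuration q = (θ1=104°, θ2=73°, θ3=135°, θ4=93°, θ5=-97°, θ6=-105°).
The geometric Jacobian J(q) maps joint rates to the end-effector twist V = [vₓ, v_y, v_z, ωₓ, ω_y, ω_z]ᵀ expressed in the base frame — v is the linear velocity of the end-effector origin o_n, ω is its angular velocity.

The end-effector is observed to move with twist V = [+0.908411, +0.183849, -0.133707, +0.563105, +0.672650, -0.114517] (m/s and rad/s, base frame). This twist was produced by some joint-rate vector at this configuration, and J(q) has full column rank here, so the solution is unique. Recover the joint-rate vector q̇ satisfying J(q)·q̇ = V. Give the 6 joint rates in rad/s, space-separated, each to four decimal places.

-0.5630 -0.9870 -0.6250 -0.1390 0.8810 -0.3490

o_n = [-0.3181, -0.0790, 1.0196]
J₁: ẑ×o_n = [0.0790, -0.3181, 0.0000], ω = ẑ
J2: z=[-0.9703, -0.2419, 0.0000] o=[-0.1016, 0.4075, 0.3700] → [-0.1572, 0.6303, 0.4197, -0.9703, -0.2419, 0.0000]
J3: z=[0.2314, -0.9279, -0.2924] o=[-0.5831, 0.3959, 0.0257] → [-1.0611, -0.3074, 0.1361, 0.2314, -0.9279, -0.2924]
J4: z=[-0.6361, -0.3717, 0.6762] o=[-0.2672, 0.1812, 0.2048] → [-0.1269, 0.4839, 0.1466, -0.6361, -0.3717, 0.6762]
J5: z=[-0.6361, -0.3717, 0.6762] o=[-0.6516, 0.6080, 0.5955] → [0.3069, 0.4953, 0.5609, -0.6361, -0.3717, 0.6762]
J6: z=[-0.6361, -0.3717, 0.6762] o=[-0.3061, 0.4157, 1.3027] → [0.4397, -0.1881, 0.3102, -0.6361, -0.3717, 0.6762]
q̇ = J⁺·V = [-0.5630, -0.9870, -0.6250, -0.1390, 0.8810, -0.3490]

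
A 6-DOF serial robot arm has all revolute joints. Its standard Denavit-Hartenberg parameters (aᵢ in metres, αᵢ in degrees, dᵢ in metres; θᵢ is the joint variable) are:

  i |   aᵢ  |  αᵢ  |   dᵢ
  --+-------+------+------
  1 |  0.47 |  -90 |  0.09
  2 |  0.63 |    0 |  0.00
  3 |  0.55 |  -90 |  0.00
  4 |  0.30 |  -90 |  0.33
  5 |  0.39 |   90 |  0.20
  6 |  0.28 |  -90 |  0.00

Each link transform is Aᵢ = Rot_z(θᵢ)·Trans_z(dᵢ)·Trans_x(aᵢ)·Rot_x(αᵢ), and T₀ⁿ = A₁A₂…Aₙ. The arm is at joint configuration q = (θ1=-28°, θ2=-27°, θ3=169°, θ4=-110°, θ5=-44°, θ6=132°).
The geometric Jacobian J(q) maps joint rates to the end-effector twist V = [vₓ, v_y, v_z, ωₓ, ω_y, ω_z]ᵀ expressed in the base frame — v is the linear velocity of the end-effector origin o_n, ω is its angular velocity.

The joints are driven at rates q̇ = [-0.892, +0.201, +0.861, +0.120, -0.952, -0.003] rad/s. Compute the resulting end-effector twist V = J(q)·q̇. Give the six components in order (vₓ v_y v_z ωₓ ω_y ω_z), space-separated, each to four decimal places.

o_n = [0.3735, 0.4339, 0.2661]
J₁: ẑ×o_n = [-0.4339, 0.3735, 0.0000], ω = ẑ
J2: z=[0.4695, 0.8829, 0.0000] o=[0.4150, -0.2207, 0.0900] → [0.1555, -0.0827, 0.3439, 0.4695, 0.8829, 0.0000]
J3: z=[0.4695, 0.8829, 0.0000] o=[0.9106, -0.4842, 0.3760] → [-0.0970, 0.0516, 0.9053, 0.4695, 0.8829, 0.0000]
J4: z=[-0.5436, 0.2890, 0.7880] o=[0.5279, -0.2807, 0.0374] → [-0.4970, 0.0026, -0.3438, -0.5436, 0.2890, 0.7880]
J5: z=[-0.4932, 0.6496, -0.5785] o=[0.5523, 0.0256, 0.3606] → [0.1748, 0.0569, -0.0852, -0.4932, 0.6496, -0.5785]
J6: z=[-0.8628, -0.2805, 0.4206] o=[0.4969, 0.4311, 0.5175] → [0.0693, -0.2687, -0.0370, -0.8628, -0.2805, 0.4206]
V = J·q̇ = [0.1085, -0.3584, 0.8886, 0.9055, 0.3548, -0.2479]

0.1085 -0.3584 0.8886 0.9055 0.3548 -0.2479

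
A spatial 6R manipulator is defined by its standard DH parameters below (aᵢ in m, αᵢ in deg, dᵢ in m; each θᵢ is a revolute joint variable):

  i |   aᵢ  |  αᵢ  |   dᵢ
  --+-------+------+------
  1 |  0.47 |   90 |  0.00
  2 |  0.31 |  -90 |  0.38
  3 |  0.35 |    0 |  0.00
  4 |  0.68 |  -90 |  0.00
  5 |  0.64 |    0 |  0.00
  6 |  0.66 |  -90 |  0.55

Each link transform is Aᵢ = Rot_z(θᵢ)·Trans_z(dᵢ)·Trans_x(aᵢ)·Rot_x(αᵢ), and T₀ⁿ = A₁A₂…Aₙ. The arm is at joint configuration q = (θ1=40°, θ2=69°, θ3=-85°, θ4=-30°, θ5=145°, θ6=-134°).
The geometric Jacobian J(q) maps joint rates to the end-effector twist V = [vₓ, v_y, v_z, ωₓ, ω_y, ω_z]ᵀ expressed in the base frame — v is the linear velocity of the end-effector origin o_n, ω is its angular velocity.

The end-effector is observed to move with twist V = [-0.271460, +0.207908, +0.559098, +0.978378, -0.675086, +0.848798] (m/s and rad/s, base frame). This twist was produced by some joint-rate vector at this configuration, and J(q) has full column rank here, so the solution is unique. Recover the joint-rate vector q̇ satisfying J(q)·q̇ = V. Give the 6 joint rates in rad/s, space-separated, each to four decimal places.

-0.0960 0.6820 -0.0810 0.1250 0.9330 0.1650

o_n = [1.9357, -0.5812, 0.2895]
J₁: ẑ×o_n = [0.5812, 1.9357, -0.0000], ω = ẑ
J2: z=[0.6428, -0.7660, 0.0000] o=[0.3600, 0.3021, 0.0000] → [-0.2218, -0.1861, 0.6392, 0.6428, -0.7660, 0.0000]
J3: z=[-0.7152, -0.6001, 0.3584] o=[0.6894, 0.0824, 0.2894] → [0.2378, 0.4467, 1.2225, -0.7152, -0.6001, 0.3584]
J4: z=[-0.7152, -0.6001, 0.3584] o=[0.9219, -0.1776, 0.3179] → [0.1617, 0.3430, 0.8970, -0.7152, -0.6001, 0.3584]
J5: z=[0.5205, -0.1150, 0.8461] o=[1.2391, -0.7159, 0.0496] → [-0.1416, 0.4645, 0.1502, 0.5205, -0.1150, 0.8461]
J6: z=[0.5205, -0.1150, 0.8461] o=[1.2571, -0.0806, 0.1249] → [0.4046, 0.4885, -0.1825, 0.5205, -0.1150, 0.8461]
q̇ = J⁺·V = [-0.0960, 0.6820, -0.0810, 0.1250, 0.9330, 0.1650]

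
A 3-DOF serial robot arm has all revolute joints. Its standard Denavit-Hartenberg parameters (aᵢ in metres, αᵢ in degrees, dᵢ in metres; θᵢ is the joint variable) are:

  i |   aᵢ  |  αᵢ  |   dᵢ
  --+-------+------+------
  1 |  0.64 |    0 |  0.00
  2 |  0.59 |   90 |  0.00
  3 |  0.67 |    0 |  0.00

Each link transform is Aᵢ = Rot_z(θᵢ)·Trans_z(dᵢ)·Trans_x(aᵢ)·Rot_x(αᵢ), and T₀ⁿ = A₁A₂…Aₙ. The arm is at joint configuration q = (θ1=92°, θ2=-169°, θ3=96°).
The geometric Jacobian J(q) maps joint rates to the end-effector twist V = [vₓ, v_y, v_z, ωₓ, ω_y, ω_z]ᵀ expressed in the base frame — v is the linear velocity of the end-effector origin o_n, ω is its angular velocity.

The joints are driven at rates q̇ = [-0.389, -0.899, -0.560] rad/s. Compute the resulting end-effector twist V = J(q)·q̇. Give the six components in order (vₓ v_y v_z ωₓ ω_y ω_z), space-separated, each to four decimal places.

-0.3198 -0.5055 0.0392 0.5456 0.1260 -1.2880

o_n = [0.0946, 0.1330, 0.6663]
J₁: ẑ×o_n = [-0.1330, 0.0946, 0.0000], ω = ẑ
J2: z=[0.0000, 0.0000, 1.0000] o=[-0.0223, 0.6396, 0.0000] → [0.5066, 0.1170, -0.0000, 0.0000, 0.0000, 1.0000]
J3: z=[-0.9744, -0.2250, 0.0000] o=[0.1104, 0.0647, 0.0000] → [-0.1499, 0.6493, -0.0700, -0.9744, -0.2250, 0.0000]
V = J·q̇ = [-0.3198, -0.5055, 0.0392, 0.5456, 0.1260, -1.2880]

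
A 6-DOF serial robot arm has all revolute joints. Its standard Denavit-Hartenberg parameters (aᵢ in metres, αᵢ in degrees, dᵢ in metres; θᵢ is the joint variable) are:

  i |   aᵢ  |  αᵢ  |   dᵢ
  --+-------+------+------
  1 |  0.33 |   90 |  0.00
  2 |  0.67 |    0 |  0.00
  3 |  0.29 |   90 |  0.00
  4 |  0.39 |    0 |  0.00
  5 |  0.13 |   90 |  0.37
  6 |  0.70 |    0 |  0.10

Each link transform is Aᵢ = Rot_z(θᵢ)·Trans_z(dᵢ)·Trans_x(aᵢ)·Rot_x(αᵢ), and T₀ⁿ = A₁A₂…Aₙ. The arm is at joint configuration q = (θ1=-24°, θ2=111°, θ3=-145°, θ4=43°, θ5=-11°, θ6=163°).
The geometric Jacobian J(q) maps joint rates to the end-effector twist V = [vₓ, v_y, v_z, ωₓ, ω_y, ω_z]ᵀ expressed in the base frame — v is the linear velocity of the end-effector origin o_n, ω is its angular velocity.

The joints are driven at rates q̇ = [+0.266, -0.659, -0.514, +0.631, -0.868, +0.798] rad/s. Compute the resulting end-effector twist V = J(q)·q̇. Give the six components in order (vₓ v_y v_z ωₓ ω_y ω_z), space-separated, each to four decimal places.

-0.3741 -0.0668 1.0324 1.1937 1.4933 0.2260

o_n = [-0.0395, 0.1322, 0.0536]
J₁: ẑ×o_n = [-0.1322, -0.0395, 0.0000], ω = ẑ
J2: z=[-0.4067, -0.9135, 0.0000] o=[0.3015, -0.1342, 0.0000] → [-0.0490, 0.0218, -0.4199, -0.4067, -0.9135, 0.0000]
J3: z=[-0.4067, -0.9135, 0.0000] o=[0.0821, -0.0366, 0.6255] → [0.5225, -0.2326, -0.1798, -0.4067, -0.9135, 0.0000]
J4: z=[-0.5108, 0.2274, -0.8290] o=[0.3018, -0.1344, 0.4633] → [0.1278, 0.0736, -0.0585, -0.5108, 0.2274, -0.8290]
J5: z=[-0.5108, 0.2274, -0.8290] o=[0.4096, -0.4735, 0.3038] → [0.4452, 0.2445, -0.2073, -0.5108, 0.2274, -0.8290]
J6: z=[0.7463, 0.5960, -0.2963] o=[0.2761, -0.4895, -0.0646] → [0.2546, 0.0053, 0.6520, 0.7463, 0.5960, -0.2963]
V = J·q̇ = [-0.3741, -0.0668, 1.0324, 1.1937, 1.4933, 0.2260]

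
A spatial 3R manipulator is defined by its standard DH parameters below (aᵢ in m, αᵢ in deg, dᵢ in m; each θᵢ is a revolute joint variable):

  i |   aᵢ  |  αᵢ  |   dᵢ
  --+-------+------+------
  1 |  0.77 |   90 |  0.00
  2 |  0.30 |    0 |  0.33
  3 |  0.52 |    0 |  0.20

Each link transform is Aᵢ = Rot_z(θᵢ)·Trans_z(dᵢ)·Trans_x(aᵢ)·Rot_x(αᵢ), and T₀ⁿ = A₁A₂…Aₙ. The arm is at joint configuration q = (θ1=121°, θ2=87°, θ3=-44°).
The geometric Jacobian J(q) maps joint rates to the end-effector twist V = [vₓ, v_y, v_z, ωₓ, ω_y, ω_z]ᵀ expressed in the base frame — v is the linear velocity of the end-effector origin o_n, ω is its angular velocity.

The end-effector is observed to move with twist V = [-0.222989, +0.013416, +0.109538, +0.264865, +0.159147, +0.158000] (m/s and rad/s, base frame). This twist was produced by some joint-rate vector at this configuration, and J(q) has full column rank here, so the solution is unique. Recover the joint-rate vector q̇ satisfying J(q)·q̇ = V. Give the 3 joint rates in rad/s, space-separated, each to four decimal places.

0.1580 -0.5080 0.8170

o_n = [-0.1462, 1.2724, 0.6542]
J₁: ẑ×o_n = [-1.2724, -0.1462, 0.0000], ω = ẑ
J2: z=[0.8572, 0.5150, 0.0000] o=[-0.3966, 0.6600, 0.0000] → [0.3370, -0.5608, 0.3960, 0.8572, 0.5150, 0.0000]
J3: z=[0.8572, 0.5150, 0.0000] o=[-0.1218, 0.8434, 0.2996] → [0.1827, -0.3040, 0.3803, 0.8572, 0.5150, 0.0000]
q̇ = J⁺·V = [0.1580, -0.5080, 0.8170]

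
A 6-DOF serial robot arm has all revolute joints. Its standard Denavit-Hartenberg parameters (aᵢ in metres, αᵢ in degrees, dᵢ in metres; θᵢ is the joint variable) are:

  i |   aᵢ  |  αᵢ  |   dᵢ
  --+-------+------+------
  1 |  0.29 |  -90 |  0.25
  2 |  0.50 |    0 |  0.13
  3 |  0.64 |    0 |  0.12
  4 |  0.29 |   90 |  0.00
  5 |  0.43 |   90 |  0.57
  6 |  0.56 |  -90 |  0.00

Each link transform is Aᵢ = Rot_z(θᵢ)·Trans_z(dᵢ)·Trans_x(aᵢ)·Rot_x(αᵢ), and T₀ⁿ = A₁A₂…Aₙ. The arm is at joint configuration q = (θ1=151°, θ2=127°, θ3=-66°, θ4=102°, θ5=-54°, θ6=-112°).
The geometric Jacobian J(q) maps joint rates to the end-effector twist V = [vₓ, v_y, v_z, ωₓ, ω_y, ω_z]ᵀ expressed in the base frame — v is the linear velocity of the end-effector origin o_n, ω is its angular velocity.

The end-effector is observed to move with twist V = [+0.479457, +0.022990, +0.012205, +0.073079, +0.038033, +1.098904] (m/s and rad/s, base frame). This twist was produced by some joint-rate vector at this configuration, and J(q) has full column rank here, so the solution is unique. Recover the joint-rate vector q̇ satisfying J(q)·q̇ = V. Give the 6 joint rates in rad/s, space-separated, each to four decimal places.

0.1560 0.2580 0.3340 -0.4920 -0.9150 0.2870

o_n = [0.0412, -0.1050, -0.8803]
J₁: ẑ×o_n = [0.1050, 0.0412, -0.0000], ω = ẑ
J2: z=[-0.4848, -0.8746, 0.0000] o=[-0.2536, 0.1406, 0.2500] → [0.9886, -0.5480, 0.3769, -0.4848, -0.8746, 0.0000]
J3: z=[-0.4848, -0.8746, 0.0000] o=[-0.0535, -0.1190, -0.1493] → [0.6393, -0.3544, 0.0760, -0.4848, -0.8746, 0.0000]
J4: z=[-0.4848, -0.8746, 0.0000] o=[-0.3830, -0.0735, -0.7091] → [0.1497, -0.0830, 0.3863, -0.4848, -0.8746, 0.0000]
J5: z=[-0.2557, 0.1417, -0.9563] o=[-0.1405, -0.2080, -0.7939] → [0.0863, -0.1958, -0.0521, -0.2557, 0.1417, -0.9563]
J6: z=[-0.3917, 0.8892, 0.2365] o=[0.0938, 0.0599, -1.4129] → [0.5126, 0.1962, 0.1114, -0.3917, 0.8892, 0.2365]
q̇ = J⁺·V = [0.1560, 0.2580, 0.3340, -0.4920, -0.9150, 0.2870]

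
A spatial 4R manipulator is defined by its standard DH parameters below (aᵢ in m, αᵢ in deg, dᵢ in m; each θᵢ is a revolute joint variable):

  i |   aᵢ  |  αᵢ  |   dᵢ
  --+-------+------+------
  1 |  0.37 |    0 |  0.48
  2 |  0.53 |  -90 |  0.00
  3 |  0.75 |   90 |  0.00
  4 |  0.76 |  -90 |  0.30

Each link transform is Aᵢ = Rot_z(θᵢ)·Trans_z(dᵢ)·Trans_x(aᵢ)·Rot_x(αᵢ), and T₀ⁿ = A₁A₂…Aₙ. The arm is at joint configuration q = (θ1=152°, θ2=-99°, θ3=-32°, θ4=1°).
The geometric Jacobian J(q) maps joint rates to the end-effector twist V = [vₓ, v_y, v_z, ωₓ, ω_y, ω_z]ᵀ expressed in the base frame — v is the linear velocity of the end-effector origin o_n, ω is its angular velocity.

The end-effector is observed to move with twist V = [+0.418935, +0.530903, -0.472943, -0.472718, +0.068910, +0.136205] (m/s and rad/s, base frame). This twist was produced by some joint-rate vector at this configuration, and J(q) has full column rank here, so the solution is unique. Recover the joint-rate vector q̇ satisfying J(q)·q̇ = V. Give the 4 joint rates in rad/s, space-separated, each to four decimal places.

o_n = [0.6566, 1.5006, 1.5345]
J₁: ẑ×o_n = [-1.5006, 0.6566, 0.0000], ω = ẑ
J2: z=[0.0000, 0.0000, 1.0000] o=[-0.3267, 0.1737, 0.4800] → [-1.3269, 0.9833, 0.0000, 0.0000, 0.0000, 1.0000]
J3: z=[-0.7986, 0.6018, 0.0000] o=[-0.0077, 0.5970, 0.4800] → [0.6346, 0.8422, -1.1215, -0.7986, 0.6018, 0.0000]
J4: z=[-0.3189, -0.4232, 0.8480] o=[0.3750, 1.1049, 0.8774] → [-0.6136, 0.4483, -0.0070, -0.3189, -0.4232, 0.8480]
q̇ = J⁺·V = [-0.6460, 0.4150, 0.4190, 0.4330]

-0.6460 0.4150 0.4190 0.4330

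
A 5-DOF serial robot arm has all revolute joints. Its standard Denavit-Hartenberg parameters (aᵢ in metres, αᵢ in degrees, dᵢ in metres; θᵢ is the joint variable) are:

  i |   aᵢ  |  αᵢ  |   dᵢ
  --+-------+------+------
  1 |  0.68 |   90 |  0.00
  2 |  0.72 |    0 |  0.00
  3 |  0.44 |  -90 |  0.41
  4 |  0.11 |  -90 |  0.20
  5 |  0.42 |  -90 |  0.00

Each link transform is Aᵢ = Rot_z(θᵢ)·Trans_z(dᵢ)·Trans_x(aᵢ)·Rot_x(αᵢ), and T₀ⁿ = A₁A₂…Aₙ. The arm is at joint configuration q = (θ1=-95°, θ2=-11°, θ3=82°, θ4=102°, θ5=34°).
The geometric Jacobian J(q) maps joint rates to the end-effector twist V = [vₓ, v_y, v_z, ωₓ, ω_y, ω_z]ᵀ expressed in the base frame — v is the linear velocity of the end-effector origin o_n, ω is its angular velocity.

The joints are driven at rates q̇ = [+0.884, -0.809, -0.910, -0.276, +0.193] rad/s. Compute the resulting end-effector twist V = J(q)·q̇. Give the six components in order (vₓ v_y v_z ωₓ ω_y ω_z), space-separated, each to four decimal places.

o_n = [-0.0955, -1.5295, 0.1772]
J₁: ẑ×o_n = [1.5295, -0.0955, 0.0000], ω = ẑ
J2: z=[-0.9962, 0.0872, 0.0000] o=[-0.0593, -0.6774, 0.0000] → [0.0154, 0.1765, 0.8520, -0.9962, 0.0872, 0.0000]
J3: z=[-0.9962, 0.0872, 0.0000] o=[-0.1209, -1.3815, -0.1374] → [0.0274, 0.3134, 0.1452, -0.9962, 0.0872, 0.0000]
J4: z=[0.0824, 0.9419, 0.3256] o=[-0.5418, -1.4885, 0.2786] → [-0.0822, 0.1537, -0.4238, 0.0824, 0.9419, 0.3256]
J5: z=[-0.1794, 0.3354, -0.9249] o=[-0.4175, -1.3020, 0.3221] → [-0.2589, -0.3238, -0.0672, -0.1794, 0.3354, -0.9249]
V = J·q̇ = [1.2873, -0.6173, -0.7174, 1.6551, -0.3451, 0.6156]

1.2873 -0.6173 -0.7174 1.6551 -0.3451 0.6156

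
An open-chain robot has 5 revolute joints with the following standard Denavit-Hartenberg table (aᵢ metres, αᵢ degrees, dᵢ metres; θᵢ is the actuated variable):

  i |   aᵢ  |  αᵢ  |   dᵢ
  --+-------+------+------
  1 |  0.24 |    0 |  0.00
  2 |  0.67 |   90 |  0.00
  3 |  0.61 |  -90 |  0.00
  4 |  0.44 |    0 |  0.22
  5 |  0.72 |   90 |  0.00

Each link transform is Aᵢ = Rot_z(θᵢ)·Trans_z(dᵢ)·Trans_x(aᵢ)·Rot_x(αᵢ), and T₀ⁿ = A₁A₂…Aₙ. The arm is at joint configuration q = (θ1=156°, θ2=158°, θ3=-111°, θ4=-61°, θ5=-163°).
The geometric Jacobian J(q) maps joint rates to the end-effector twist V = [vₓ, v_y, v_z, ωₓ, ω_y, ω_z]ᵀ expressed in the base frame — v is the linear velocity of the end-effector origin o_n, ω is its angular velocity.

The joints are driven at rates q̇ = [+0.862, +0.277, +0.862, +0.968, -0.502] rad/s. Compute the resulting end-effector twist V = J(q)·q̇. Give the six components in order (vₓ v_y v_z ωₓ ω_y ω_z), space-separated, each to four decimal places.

o_n = [0.3958, -0.3732, -0.3639]
J₁: ẑ×o_n = [0.3732, 0.3958, -0.0000], ω = ẑ
J2: z=[0.0000, 0.0000, 1.0000] o=[-0.2193, 0.0976, 0.0000] → [0.4709, 0.6150, -0.0000, 0.0000, 0.0000, 1.0000]
J3: z=[-0.7193, -0.6947, 0.0000] o=[0.2462, -0.3843, 0.0000] → [0.2528, -0.2618, 0.0959, -0.7193, -0.6947, 0.0000]
J4: z=[0.6485, -0.6716, -0.3584] o=[0.0943, -0.2271, -0.5695] → [-0.1904, -0.2413, 0.1077, 0.6485, -0.6716, -0.3584]
J5: z=[0.6485, -0.6716, -0.3584] o=[-0.0929, -0.5872, -0.8475] → [-0.2481, -0.4887, 0.4669, 0.6485, -0.6716, -0.3584]
V = J·q̇ = [0.6103, 0.2976, -0.0475, -0.3179, -0.9117, 0.9720]

0.6103 0.2976 -0.0475 -0.3179 -0.9117 0.9720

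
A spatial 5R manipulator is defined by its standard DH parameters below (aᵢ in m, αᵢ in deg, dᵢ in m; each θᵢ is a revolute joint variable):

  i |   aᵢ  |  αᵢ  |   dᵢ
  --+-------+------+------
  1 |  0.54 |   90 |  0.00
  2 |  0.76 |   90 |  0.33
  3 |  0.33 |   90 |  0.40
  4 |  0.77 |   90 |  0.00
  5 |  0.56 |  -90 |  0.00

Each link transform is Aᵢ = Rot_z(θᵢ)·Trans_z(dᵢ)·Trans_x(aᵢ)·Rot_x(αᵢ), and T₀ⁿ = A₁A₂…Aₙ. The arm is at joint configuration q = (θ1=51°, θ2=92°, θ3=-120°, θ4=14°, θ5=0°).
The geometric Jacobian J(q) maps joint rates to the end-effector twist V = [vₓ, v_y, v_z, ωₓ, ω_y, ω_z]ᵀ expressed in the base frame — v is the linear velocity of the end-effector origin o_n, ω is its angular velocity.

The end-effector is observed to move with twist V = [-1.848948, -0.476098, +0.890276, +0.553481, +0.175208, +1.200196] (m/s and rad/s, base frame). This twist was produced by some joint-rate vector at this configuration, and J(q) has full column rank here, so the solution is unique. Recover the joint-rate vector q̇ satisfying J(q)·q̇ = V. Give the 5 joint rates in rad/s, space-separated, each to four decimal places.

o_n = [-0.0393, 1.6571, -0.0250]
J₁: ẑ×o_n = [-1.6571, -0.0393, 0.0000], ω = ẑ
J2: z=[0.7771, -0.6293, 0.0000] o=[0.3398, 0.4197, 0.0000] → [0.0158, 0.0194, 0.7231, 0.7771, -0.6293, 0.0000]
J3: z=[0.6289, 0.7767, 0.0349] o=[0.5796, 0.1914, 0.7595] → [-0.6605, 0.4718, 1.4025, 0.6289, 0.7767, 0.0349]
J4: z=[0.4076, -0.2912, -0.8655] o=[0.6127, 0.6864, 0.6086] → [1.0247, 0.8226, 0.2058, 0.4076, -0.2912, -0.8655]
J5: z=[-0.7704, -0.6185, -0.1548] o=[0.2352, 1.2484, 0.2418] → [0.2283, -0.1631, -0.4847, -0.7704, -0.6185, -0.1548]
q̇ = J⁺·V = [0.4670, 0.6840, 0.3390, -0.8020, -0.1760]

0.4670 0.6840 0.3390 -0.8020 -0.1760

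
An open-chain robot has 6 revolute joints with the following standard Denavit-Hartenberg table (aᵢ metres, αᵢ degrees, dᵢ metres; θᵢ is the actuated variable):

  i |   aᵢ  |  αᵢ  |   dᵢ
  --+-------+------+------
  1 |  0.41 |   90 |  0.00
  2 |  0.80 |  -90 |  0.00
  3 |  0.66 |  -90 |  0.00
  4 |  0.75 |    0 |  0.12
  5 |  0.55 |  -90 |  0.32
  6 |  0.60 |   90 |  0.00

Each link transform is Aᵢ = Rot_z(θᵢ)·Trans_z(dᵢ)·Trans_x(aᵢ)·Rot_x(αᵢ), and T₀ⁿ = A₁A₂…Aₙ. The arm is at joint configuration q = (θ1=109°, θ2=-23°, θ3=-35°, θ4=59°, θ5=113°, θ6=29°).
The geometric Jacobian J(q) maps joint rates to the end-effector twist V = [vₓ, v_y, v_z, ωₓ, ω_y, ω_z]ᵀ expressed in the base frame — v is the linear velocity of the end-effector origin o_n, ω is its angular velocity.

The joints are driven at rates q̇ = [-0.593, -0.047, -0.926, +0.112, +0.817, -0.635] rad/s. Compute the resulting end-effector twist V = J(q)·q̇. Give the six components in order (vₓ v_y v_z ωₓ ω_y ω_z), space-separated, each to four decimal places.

o_n = [-0.4189, 0.8096, -1.0697]
J₁: ẑ×o_n = [-0.8096, -0.4189, 0.0000], ω = ẑ
J2: z=[0.9455, 0.3256, 0.0000] o=[-0.1335, 0.3877, 0.0000] → [-0.3483, 1.0114, 0.4919, 0.9455, 0.3256, 0.0000]
J3: z=[-0.1272, 0.3694, 0.9205] o=[-0.3732, 1.0839, -0.3126] → [-0.0272, -0.1383, 0.0518, -0.1272, 0.3694, 0.9205]
J4: z=[-0.9464, 0.2325, -0.2241] o=[-0.1773, 1.6777, -0.5238] → [-0.3215, -0.4625, 0.8778, -0.9464, 0.2325, -0.2241]
J5: z=[-0.9464, 0.2325, -0.2241] o=[-0.0944, 1.8157, -1.2661] → [-0.1798, 0.2586, 1.0276, -0.9464, 0.2325, -0.2241]
J6: z=[-0.1673, 0.2406, 0.9561] o=[-0.5492, 1.3718, -1.2340] → [0.5770, 0.1521, 0.0627, -0.1673, 0.2406, 0.9561]
V = J·q̇ = [-0.0276, 0.3919, 0.8270, -0.6996, -0.2942, -2.2607]

-0.0276 0.3919 0.8270 -0.6996 -0.2942 -2.2607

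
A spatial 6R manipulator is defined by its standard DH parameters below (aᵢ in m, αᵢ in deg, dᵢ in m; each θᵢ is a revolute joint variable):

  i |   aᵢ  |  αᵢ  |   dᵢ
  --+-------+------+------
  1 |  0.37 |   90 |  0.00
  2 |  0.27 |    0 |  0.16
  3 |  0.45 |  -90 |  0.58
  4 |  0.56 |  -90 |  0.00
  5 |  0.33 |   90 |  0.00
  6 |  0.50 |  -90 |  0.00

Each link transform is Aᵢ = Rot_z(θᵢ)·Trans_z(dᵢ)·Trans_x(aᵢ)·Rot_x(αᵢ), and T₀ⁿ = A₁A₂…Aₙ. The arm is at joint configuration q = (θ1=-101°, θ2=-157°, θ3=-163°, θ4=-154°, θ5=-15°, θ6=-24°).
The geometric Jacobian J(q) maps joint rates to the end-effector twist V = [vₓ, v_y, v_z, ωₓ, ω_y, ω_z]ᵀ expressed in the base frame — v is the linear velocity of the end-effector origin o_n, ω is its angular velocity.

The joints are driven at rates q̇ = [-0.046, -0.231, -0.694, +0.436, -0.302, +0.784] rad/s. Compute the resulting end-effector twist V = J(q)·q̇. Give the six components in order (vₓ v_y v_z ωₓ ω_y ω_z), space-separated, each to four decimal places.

-0.7948 0.5706 1.1293 1.4008 0.4701 0.9002

o_n = [-0.9925, 0.8468, -0.4801]
J₁: ẑ×o_n = [-0.8468, -0.9925, 0.0000], ω = ẑ
J2: z=[-0.9816, 0.1908, 0.0000] o=[-0.0706, -0.3632, 0.0000] → [-0.0916, -0.4713, -1.0118, -0.9816, 0.1908, 0.0000]
J3: z=[-0.9816, 0.1908, 0.0000] o=[-0.1802, -0.0887, -0.1055] → [-0.0715, -0.3678, -0.7633, -0.9816, 0.1908, 0.0000]
J4: z=[0.1226, 0.6310, 0.7660] o=[-0.8154, -0.3164, 0.1838] → [-1.3100, -0.0543, 0.2544, 0.1226, 0.6310, 0.7660]
J5: z=[-0.9464, -0.1581, 0.2818] o=[-0.9828, 0.1089, -0.1398] → [-0.1541, -0.3249, -0.6998, -0.9464, -0.1581, 0.2818]
J6: z=[0.1958, 0.4129, 0.8895] o=[-1.0676, 0.4049, -0.2585] → [-0.4845, 0.1102, 0.0555, 0.1958, 0.4129, 0.8895]
V = J·q̇ = [-0.7948, 0.5706, 1.1293, 1.4008, 0.4701, 0.9002]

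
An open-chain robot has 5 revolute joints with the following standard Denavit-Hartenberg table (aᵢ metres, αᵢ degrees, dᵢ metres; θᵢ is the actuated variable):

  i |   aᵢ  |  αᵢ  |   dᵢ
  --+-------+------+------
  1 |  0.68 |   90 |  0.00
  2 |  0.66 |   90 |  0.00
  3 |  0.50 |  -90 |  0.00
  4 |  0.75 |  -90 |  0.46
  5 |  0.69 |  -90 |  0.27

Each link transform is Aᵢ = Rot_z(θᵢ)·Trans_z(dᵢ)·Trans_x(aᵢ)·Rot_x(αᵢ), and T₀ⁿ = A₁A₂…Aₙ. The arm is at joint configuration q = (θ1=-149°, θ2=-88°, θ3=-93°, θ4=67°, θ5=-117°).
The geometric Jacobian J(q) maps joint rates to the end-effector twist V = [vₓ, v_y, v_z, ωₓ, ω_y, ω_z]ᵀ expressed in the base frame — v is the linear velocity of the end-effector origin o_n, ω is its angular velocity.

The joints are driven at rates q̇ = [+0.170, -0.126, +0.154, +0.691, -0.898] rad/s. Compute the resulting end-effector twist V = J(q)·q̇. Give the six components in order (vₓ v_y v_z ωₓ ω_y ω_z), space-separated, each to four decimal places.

0.4661 0.8987 0.0865 0.9218 -0.5983 -0.4940

o_n = [-0.8228, -1.0518, -1.6925]
J₁: ẑ×o_n = [1.0518, -0.8228, 0.0000], ω = ẑ
J2: z=[-0.5150, 0.8572, 0.0000] o=[-0.5829, -0.3502, 0.0000] → [-1.4507, -0.8717, 0.5669, -0.5150, 0.8572, 0.0000]
J3: z=[0.8566, 0.5147, -0.0349] o=[-0.6026, -0.3621, -0.6596] → [-0.5557, 0.8925, -0.4775, 0.8566, 0.5147, -0.0349]
J4: z=[-0.0029, -0.0628, -0.9980] o=[-0.3447, -0.7896, -0.6334] → [-0.1951, 0.4740, -0.0293, -0.0029, -0.0628, -0.9980]
J5: z=[-0.8096, 0.5860, -0.0345] o=[-0.7862, -1.4244, -1.0531] → [-0.3618, -0.5164, -0.2803, -0.8096, 0.5860, -0.0345]
V = J·q̇ = [0.4661, 0.8987, 0.0865, 0.9218, -0.5983, -0.4940]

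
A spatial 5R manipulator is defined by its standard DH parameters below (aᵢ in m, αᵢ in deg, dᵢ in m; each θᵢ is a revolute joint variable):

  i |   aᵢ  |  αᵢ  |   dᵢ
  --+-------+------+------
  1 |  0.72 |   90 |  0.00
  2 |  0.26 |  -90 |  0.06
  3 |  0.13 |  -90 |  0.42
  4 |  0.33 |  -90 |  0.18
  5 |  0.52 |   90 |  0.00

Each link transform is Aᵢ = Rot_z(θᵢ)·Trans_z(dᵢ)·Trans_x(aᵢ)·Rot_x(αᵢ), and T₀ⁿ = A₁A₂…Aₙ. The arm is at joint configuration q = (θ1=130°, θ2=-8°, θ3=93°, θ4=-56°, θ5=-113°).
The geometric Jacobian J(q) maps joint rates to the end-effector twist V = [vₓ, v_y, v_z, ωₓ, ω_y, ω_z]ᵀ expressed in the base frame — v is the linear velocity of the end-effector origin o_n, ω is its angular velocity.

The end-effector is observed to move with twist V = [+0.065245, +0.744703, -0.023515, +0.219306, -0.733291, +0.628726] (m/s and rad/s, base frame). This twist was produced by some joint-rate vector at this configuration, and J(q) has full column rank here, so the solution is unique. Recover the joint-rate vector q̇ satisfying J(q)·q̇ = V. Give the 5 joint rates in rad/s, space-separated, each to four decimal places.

-0.3230 -0.8540 0.5030 0.8560 -0.6110

o_n = [-0.3312, 0.2296, 0.5768]
J₁: ẑ×o_n = [-0.2296, -0.3312, 0.0000], ω = ẑ
J2: z=[0.7660, 0.6428, 0.0000] o=[-0.4628, 0.5516, 0.0000] → [0.3708, -0.4419, -0.3312, 0.7660, 0.6428, 0.0000]
J3: z=[-0.0895, 0.1066, 0.9903] o=[-0.5823, 0.7874, -0.0362] → [0.6177, 0.3035, 0.0231, -0.0895, 0.1066, 0.9903]
J4: z=[0.6758, -0.7239, 0.1390] o=[-0.7150, 0.7435, 0.3807] → [-0.0706, -0.0792, -0.0695, 0.6758, -0.7239, 0.1390]
J5: z=[-0.5566, -0.6247, -0.5477] o=[-0.7529, 0.5166, 0.6780] → [-0.0940, -0.2872, 0.4232, -0.5566, -0.6247, -0.5477]
q̇ = J⁺·V = [-0.3230, -0.8540, 0.5030, 0.8560, -0.6110]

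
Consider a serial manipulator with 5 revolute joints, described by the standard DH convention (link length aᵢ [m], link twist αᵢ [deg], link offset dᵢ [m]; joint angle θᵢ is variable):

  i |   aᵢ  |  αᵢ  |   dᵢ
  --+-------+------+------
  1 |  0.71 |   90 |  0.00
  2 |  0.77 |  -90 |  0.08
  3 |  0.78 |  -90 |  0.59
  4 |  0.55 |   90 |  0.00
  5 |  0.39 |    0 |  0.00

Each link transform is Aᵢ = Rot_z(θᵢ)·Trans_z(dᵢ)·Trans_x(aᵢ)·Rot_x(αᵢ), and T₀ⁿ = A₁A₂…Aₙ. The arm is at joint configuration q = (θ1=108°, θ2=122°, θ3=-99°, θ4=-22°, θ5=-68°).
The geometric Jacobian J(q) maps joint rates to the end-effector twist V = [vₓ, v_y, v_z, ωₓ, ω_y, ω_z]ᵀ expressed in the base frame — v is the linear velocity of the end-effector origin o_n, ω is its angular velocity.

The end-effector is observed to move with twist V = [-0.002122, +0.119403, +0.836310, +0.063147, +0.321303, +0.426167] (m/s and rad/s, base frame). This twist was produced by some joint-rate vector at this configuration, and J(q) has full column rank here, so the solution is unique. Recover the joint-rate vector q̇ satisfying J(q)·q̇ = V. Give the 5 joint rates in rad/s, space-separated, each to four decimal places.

0.2980 -0.2010 0.5870 0.0140 -0.9680

o_n = [1.3959, 0.3357, -0.2898]
J₁: ẑ×o_n = [-0.3357, 1.3959, 0.0000], ω = ẑ
J2: z=[0.9511, 0.3090, 0.0000] o=[-0.2194, 0.6753, 0.0000] → [-0.0896, 0.2756, -0.8221, 0.9511, 0.3090, 0.0000]
J3: z=[0.2621, -0.8065, -0.5299] o=[-0.0172, 0.3119, 0.6530] → [0.7730, -0.5018, 1.1460, 0.2621, -0.8065, -0.5299]
J4: z=[0.3105, -0.4494, 0.8376] o=[0.8501, 0.1356, 0.2369] → [0.0691, 0.6207, 0.3074, 0.3105, -0.4494, 0.8376]
J5: z=[-0.0993, -0.8917, -0.4416] o=[1.3701, 0.1653, 0.0600] → [0.3872, -0.0462, 0.0061, -0.0993, -0.8917, -0.4416]
q̇ = J⁺·V = [0.2980, -0.2010, 0.5870, 0.0140, -0.9680]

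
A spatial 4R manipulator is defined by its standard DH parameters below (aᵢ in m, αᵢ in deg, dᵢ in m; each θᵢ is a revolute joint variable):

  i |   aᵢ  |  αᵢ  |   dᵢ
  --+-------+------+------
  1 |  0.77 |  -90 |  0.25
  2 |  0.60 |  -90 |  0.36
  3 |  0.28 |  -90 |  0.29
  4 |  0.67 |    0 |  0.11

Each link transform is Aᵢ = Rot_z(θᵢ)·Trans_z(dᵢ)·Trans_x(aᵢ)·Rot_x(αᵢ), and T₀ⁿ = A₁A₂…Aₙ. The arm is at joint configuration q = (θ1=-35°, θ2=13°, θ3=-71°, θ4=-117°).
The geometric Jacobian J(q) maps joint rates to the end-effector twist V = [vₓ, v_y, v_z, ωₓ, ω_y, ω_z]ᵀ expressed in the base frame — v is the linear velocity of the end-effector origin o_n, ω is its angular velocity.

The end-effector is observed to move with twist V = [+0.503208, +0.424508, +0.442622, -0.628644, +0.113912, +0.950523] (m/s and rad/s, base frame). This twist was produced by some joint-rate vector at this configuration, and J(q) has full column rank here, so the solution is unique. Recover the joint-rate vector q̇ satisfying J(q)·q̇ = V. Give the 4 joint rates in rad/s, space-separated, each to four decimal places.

0.7950 -0.4740 -0.0210 -0.6350

o_n = [1.1958, -0.4694, -0.7708]
J₁: ẑ×o_n = [0.4694, 1.1958, -0.0000], ω = ẑ
J2: z=[0.5736, 0.8192, 0.0000] o=[0.6307, -0.4417, 0.2500] → [-0.8362, 0.5855, -0.4788, 0.5736, 0.8192, 0.0000]
J3: z=[-0.1843, 0.1290, -0.9744] o=[1.3161, -0.4821, 0.1150] → [-0.1020, -0.0460, 0.0132, -0.1843, 0.1290, -0.9744]
J4: z=[0.5679, -0.7951, -0.2127] o=[1.4873, -0.2787, -0.1880] → [0.4228, 0.3930, -0.3401, 0.5679, -0.7951, -0.2127]
q̇ = J⁺·V = [0.7950, -0.4740, -0.0210, -0.6350]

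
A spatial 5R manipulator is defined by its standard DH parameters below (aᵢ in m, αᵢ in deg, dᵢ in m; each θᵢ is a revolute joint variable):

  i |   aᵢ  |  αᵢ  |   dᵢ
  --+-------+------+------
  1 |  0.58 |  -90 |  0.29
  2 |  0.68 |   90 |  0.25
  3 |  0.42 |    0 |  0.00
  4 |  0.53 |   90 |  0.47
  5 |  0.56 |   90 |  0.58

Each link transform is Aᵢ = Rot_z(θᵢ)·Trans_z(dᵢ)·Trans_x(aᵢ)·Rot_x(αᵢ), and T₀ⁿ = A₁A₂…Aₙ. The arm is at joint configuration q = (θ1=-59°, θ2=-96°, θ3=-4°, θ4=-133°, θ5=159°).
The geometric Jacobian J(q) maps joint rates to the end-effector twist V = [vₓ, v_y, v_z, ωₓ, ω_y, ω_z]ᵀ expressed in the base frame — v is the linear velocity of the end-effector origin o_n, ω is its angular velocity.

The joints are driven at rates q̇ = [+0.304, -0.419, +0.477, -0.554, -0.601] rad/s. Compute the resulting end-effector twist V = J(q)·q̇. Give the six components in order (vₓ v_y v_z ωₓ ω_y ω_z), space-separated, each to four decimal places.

-0.3080 0.7065 -0.3846 -0.7185 -0.4711 0.7197

o_n = [0.4662, 0.4668, 0.9142]
J₁: ẑ×o_n = [-0.4668, 0.4662, 0.0000], ω = ẑ
J2: z=[0.8572, 0.5150, 0.0000] o=[0.2987, -0.4972, 0.2900] → [0.3215, -0.5351, 0.7400, 0.8572, 0.5150, 0.0000]
J3: z=[-0.5122, 0.8525, -0.1045] o=[0.4764, -0.3075, 0.9663] → [0.0366, -0.0256, -0.3878, -0.5122, 0.8525, -0.1045]
J4: z=[-0.5122, 0.8525, -0.1045] o=[0.4287, -0.2850, 1.3830] → [-0.3210, -0.2440, -0.4170, -0.5122, 0.8525, -0.1045]
J5: z=[0.6636, 0.3156, -0.6783] o=[-0.1010, -0.1053, 0.9483] → [0.3772, -0.3620, 0.2006, 0.6636, 0.3156, -0.6783]
V = J·q̇ = [-0.3080, 0.7065, -0.3846, -0.7185, -0.4711, 0.7197]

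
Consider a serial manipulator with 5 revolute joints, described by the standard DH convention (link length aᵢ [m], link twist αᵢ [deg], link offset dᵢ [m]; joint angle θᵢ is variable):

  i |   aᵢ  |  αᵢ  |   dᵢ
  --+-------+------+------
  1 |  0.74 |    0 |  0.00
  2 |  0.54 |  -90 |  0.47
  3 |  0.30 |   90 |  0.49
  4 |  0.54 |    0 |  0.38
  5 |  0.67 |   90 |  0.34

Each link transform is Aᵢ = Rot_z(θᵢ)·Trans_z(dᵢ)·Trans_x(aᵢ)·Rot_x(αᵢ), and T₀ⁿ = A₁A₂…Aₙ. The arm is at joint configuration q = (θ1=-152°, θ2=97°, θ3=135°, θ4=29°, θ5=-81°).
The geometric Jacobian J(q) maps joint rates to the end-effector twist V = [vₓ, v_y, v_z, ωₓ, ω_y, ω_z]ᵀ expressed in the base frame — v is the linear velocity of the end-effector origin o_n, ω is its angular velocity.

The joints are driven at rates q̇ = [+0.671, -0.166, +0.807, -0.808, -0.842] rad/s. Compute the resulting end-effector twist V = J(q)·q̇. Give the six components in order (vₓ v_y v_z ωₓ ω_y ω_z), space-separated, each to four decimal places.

o_n = [-0.3488, -0.3921, -0.8769]
J₁: ẑ×o_n = [0.3921, -0.3488, 0.0000], ω = ẑ
J2: z=[0.0000, 0.0000, 1.0000] o=[-0.6534, -0.3474, 0.0000] → [0.0447, 0.3046, -0.0000, 0.0000, 0.0000, 1.0000]
J3: z=[0.8192, 0.5736, 0.0000] o=[-0.3436, -0.7898, 0.4700] → [-0.7725, 1.1033, 0.3287, 0.8192, 0.5736, 0.0000]
J4: z=[0.4056, -0.5792, -0.7071] o=[-0.0639, -0.3349, 0.2579] → [0.6168, 0.6617, -0.1882, 0.4056, -0.5792, -0.7071]
J5: z=[0.4056, -0.5792, -0.7071] o=[0.1131, -0.1313, -0.3448] → [0.1238, 0.5424, -0.3733, 0.4056, -0.5792, -0.7071]
V = J·q̇ = [-0.9703, -0.3856, 0.7316, -0.0082, 1.4186, 1.6717]

-0.9703 -0.3856 0.7316 -0.0082 1.4186 1.6717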